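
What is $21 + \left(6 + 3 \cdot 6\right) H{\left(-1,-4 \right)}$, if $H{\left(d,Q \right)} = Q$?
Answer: $-75$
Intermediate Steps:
$21 + \left(6 + 3 \cdot 6\right) H{\left(-1,-4 \right)} = 21 + \left(6 + 3 \cdot 6\right) \left(-4\right) = 21 + \left(6 + 18\right) \left(-4\right) = 21 + 24 \left(-4\right) = 21 - 96 = -75$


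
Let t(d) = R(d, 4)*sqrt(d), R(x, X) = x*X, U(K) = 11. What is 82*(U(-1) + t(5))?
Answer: 902 + 1640*sqrt(5) ≈ 4569.1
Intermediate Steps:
R(x, X) = X*x
t(d) = 4*d**(3/2) (t(d) = (4*d)*sqrt(d) = 4*d**(3/2))
82*(U(-1) + t(5)) = 82*(11 + 4*5**(3/2)) = 82*(11 + 4*(5*sqrt(5))) = 82*(11 + 20*sqrt(5)) = 902 + 1640*sqrt(5)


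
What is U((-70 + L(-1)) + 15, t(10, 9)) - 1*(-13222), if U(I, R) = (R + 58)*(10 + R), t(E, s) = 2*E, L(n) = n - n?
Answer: 15562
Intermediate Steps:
L(n) = 0
U(I, R) = (10 + R)*(58 + R) (U(I, R) = (58 + R)*(10 + R) = (10 + R)*(58 + R))
U((-70 + L(-1)) + 15, t(10, 9)) - 1*(-13222) = (580 + (2*10)**2 + 68*(2*10)) - 1*(-13222) = (580 + 20**2 + 68*20) + 13222 = (580 + 400 + 1360) + 13222 = 2340 + 13222 = 15562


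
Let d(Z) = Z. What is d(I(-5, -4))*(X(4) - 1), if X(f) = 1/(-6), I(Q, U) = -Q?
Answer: -35/6 ≈ -5.8333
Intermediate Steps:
X(f) = -1/6
d(I(-5, -4))*(X(4) - 1) = (-1*(-5))*(-1/6 - 1) = 5*(-7/6) = -35/6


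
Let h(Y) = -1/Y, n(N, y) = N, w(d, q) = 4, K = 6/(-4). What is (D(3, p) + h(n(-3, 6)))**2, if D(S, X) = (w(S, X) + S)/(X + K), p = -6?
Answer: 9/25 ≈ 0.36000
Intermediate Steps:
K = -3/2 (K = 6*(-1/4) = -3/2 ≈ -1.5000)
D(S, X) = (4 + S)/(-3/2 + X) (D(S, X) = (4 + S)/(X - 3/2) = (4 + S)/(-3/2 + X))
(D(3, p) + h(n(-3, 6)))**2 = (2*(4 + 3)/(-3 + 2*(-6)) - 1/(-3))**2 = (2*7/(-3 - 12) - 1*(-1/3))**2 = (2*7/(-15) + 1/3)**2 = (2*(-1/15)*7 + 1/3)**2 = (-14/15 + 1/3)**2 = (-3/5)**2 = 9/25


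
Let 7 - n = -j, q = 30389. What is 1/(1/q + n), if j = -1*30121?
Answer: -30389/915134345 ≈ -3.3207e-5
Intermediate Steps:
j = -30121
n = -30114 (n = 7 - (-1)*(-30121) = 7 - 1*30121 = 7 - 30121 = -30114)
1/(1/q + n) = 1/(1/30389 - 30114) = 1/(-915134345/30389) = -30389/915134345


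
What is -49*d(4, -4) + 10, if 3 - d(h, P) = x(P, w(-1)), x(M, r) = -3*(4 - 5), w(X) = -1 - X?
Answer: 10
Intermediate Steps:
x(M, r) = 3 (x(M, r) = -3*(-1) = 3)
d(h, P) = 0 (d(h, P) = 3 - 1*3 = 3 - 3 = 0)
-49*d(4, -4) + 10 = -49*0 + 10 = 0 + 10 = 10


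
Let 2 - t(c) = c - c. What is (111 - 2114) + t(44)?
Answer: -2001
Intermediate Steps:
t(c) = 2 (t(c) = 2 - (c - c) = 2 - 1*0 = 2 + 0 = 2)
(111 - 2114) + t(44) = (111 - 2114) + 2 = -2003 + 2 = -2001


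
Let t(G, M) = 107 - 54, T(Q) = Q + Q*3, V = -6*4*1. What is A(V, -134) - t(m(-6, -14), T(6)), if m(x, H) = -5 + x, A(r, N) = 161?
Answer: 108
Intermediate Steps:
V = -24 (V = -24*1 = -24)
T(Q) = 4*Q (T(Q) = Q + 3*Q = 4*Q)
t(G, M) = 53
A(V, -134) - t(m(-6, -14), T(6)) = 161 - 1*53 = 161 - 53 = 108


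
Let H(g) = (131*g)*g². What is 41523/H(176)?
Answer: 41523/714182656 ≈ 5.8141e-5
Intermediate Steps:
H(g) = 131*g³
41523/H(176) = 41523/((131*176³)) = 41523/((131*5451776)) = 41523/714182656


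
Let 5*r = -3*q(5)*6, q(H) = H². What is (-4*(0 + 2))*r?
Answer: 720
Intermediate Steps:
r = -90 (r = (-3*5²*6)/5 = (-3*25*6)/5 = (-75*6)/5 = (⅕)*(-450) = -90)
(-4*(0 + 2))*r = -4*(0 + 2)*(-90) = -4*2*(-90) = -8*(-90) = 720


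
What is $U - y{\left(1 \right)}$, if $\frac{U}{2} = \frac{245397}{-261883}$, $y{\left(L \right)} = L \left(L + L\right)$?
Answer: $- \frac{1014560}{261883} \approx -3.8741$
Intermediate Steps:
$y{\left(L \right)} = 2 L^{2}$ ($y{\left(L \right)} = L 2 L = 2 L^{2}$)
$U = - \frac{490794}{261883}$ ($U = 2 \frac{245397}{-261883} = 2 \cdot 245397 \left(- \frac{1}{261883}\right) = 2 \left(- \frac{245397}{261883}\right) = - \frac{490794}{261883} \approx -1.8741$)
$U - y{\left(1 \right)} = - \frac{490794}{261883} - 2 \cdot 1^{2} = - \frac{490794}{261883} - 2 \cdot 1 = - \frac{490794}{261883} - 2 = - \frac{1014560}{261883}$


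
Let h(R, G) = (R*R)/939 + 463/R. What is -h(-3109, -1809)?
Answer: -30050789272/2919351 ≈ -10294.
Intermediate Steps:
h(R, G) = 463/R + R²/939 (h(R, G) = R²*(1/939) + 463/R = R²/939 + 463/R = 463/R + R²/939)
-h(-3109, -1809) = -(434757 + (-3109)³)/(939*(-3109)) = -(-1)*(434757 - 30051224029)/(939*3109) = -(-1)*(-30050789272)/(939*3109) = -1*30050789272/2919351 = -30050789272/2919351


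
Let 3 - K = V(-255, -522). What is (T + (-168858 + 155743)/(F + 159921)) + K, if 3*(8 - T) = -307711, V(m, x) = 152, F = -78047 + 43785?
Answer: 38613463447/376977 ≈ 1.0243e+5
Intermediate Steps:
F = -34262
T = 307735/3 (T = 8 - ⅓*(-307711) = 8 + 307711/3 = 307735/3 ≈ 1.0258e+5)
K = -149 (K = 3 - 1*152 = 3 - 152 = -149)
(T + (-168858 + 155743)/(F + 159921)) + K = (307735/3 + (-168858 + 155743)/(-34262 + 159921)) - 149 = (307735/3 - 13115/125659) - 149 = 38669633020/376977 - 149 = 38613463447/376977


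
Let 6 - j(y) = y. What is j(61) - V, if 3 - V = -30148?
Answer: -30206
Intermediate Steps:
V = 30151 (V = 3 - 1*(-30148) = 3 + 30148 = 30151)
j(y) = 6 - y
j(61) - V = (6 - 1*61) - 1*30151 = (6 - 61) - 30151 = -55 - 30151 = -30206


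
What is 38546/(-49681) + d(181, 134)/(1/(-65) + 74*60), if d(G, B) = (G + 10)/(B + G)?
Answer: -700709876479/903286875897 ≈ -0.77573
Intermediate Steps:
d(G, B) = (10 + G)/(B + G)
38546/(-49681) + d(181, 134)/(1/(-65) + 74*60) = 38546/(-49681) + ((10 + 181)/(134 + 181))/(1/(-65) + 74*60) = 38546*(-1/49681) + (191/315)/(-1/65 + 4440) = -38546/49681 + ((1/315)*191)/(288599/65) = -38546/49681 + (191/315)*(65/288599) = -38546/49681 + 2483/18181737 = -700709876479/903286875897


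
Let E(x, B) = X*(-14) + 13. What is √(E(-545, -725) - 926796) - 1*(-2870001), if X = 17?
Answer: 2870001 + I*√927021 ≈ 2.87e+6 + 962.82*I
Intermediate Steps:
E(x, B) = -225 (E(x, B) = 17*(-14) + 13 = -238 + 13 = -225)
√(E(-545, -725) - 926796) - 1*(-2870001) = √(-225 - 926796) - 1*(-2870001) = √(-927021) + 2870001 = I*√927021 + 2870001 = 2870001 + I*√927021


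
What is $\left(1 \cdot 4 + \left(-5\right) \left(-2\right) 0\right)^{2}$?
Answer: $16$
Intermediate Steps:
$\left(1 \cdot 4 + \left(-5\right) \left(-2\right) 0\right)^{2} = \left(4 + 10 \cdot 0\right)^{2} = \left(4 + 0\right)^{2} = 4^{2} = 16$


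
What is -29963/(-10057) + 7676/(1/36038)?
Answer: 2782044688179/10057 ≈ 2.7663e+8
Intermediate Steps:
-29963/(-10057) + 7676/(1/36038) = -29963*(-1/10057) + 7676/(1/36038) = 29963/10057 + 7676*36038 = 29963/10057 + 276627688 = 2782044688179/10057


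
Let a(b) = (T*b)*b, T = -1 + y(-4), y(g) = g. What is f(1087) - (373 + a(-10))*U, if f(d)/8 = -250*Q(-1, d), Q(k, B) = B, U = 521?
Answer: -2107833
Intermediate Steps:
T = -5 (T = -1 - 4 = -5)
f(d) = -2000*d (f(d) = 8*(-250*d) = -2000*d)
a(b) = -5*b² (a(b) = (-5*b)*b = -5*b²)
f(1087) - (373 + a(-10))*U = -2000*1087 - (373 - 5*(-10)²)*521 = -2174000 - (373 - 5*100)*521 = -2174000 - (373 - 500)*521 = -2174000 - (-127)*521 = -2174000 - 1*(-66167) = -2174000 + 66167 = -2107833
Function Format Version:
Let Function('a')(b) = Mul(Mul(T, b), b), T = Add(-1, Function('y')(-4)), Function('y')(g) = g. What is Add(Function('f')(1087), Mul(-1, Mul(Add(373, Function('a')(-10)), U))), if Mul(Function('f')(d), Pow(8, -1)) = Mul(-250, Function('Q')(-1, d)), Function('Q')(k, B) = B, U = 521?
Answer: -2107833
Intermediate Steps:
T = -5 (T = Add(-1, -4) = -5)
Function('f')(d) = Mul(-2000, d) (Function('f')(d) = Mul(8, Mul(-250, d)) = Mul(-2000, d))
Function('a')(b) = Mul(-5, Pow(b, 2)) (Function('a')(b) = Mul(Mul(-5, b), b) = Mul(-5, Pow(b, 2)))
Add(Function('f')(1087), Mul(-1, Mul(Add(373, Function('a')(-10)), U))) = Add(Mul(-2000, 1087), Mul(-1, Mul(Add(373, Mul(-5, Pow(-10, 2))), 521))) = Add(-2174000, Mul(-1, Mul(Add(373, Mul(-5, 100)), 521))) = Add(-2174000, Mul(-1, Mul(Add(373, -500), 521))) = Add(-2174000, Mul(-1, Mul(-127, 521))) = Add(-2174000, Mul(-1, -66167)) = Add(-2174000, 66167) = -2107833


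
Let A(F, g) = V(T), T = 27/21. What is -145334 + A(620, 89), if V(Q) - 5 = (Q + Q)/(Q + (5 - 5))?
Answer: -145327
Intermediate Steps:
T = 9/7 (T = 27*(1/21) = 9/7 ≈ 1.2857)
V(Q) = 7 (V(Q) = 5 + (Q + Q)/(Q + (5 - 5)) = 5 + (2*Q)/(Q + 0) = 5 + (2*Q)/Q = 5 + 2 = 7)
A(F, g) = 7
-145334 + A(620, 89) = -145334 + 7 = -145327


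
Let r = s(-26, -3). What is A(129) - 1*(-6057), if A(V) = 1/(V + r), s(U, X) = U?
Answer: 623872/103 ≈ 6057.0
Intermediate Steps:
r = -26
A(V) = 1/(-26 + V) (A(V) = 1/(V - 26) = 1/(-26 + V))
A(129) - 1*(-6057) = 1/(-26 + 129) - 1*(-6057) = 1/103 + 6057 = 623872/103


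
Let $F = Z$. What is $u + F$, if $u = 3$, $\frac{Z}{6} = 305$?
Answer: $1833$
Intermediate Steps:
$Z = 1830$ ($Z = 6 \cdot 305 = 1830$)
$F = 1830$
$u + F = 3 + 1830 = 1833$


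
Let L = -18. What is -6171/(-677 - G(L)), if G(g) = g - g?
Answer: 6171/677 ≈ 9.1152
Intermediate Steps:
G(g) = 0
-6171/(-677 - G(L)) = -6171/(-677 - 1*0) = -6171/(-677 + 0) = -6171/(-677) = -6171*(-1/677) = 6171/677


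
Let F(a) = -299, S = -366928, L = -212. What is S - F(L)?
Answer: -366629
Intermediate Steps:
S - F(L) = -366928 - 1*(-299) = -366928 + 299 = -366629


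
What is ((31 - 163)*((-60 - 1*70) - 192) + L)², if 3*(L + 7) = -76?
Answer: 16234582225/9 ≈ 1.8038e+9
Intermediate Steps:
L = -97/3 (L = -7 + (⅓)*(-76) = -7 - 76/3 = -97/3 ≈ -32.333)
((31 - 163)*((-60 - 1*70) - 192) + L)² = ((31 - 163)*((-60 - 1*70) - 192) - 97/3)² = (-132*((-60 - 70) - 192) - 97/3)² = (-132*(-130 - 192) - 97/3)² = (-132*(-322) - 97/3)² = (42504 - 97/3)² = (127415/3)² = 16234582225/9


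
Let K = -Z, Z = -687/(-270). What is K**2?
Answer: 52441/8100 ≈ 6.4742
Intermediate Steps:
Z = 229/90 (Z = -687*(-1/270) = 229/90 ≈ 2.5444)
K = -229/90 (K = -1*229/90 = -229/90 ≈ -2.5444)
K**2 = (-229/90)**2 = 52441/8100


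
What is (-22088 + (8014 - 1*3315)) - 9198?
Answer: -26587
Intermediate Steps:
(-22088 + (8014 - 1*3315)) - 9198 = (-22088 + (8014 - 3315)) - 9198 = (-22088 + 4699) - 9198 = -17389 - 9198 = -26587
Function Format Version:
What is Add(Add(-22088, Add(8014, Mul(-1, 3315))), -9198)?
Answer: -26587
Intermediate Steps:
Add(Add(-22088, Add(8014, Mul(-1, 3315))), -9198) = Add(Add(-22088, Add(8014, -3315)), -9198) = Add(Add(-22088, 4699), -9198) = Add(-17389, -9198) = -26587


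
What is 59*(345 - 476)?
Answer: -7729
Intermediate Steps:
59*(345 - 476) = 59*(-131) = -7729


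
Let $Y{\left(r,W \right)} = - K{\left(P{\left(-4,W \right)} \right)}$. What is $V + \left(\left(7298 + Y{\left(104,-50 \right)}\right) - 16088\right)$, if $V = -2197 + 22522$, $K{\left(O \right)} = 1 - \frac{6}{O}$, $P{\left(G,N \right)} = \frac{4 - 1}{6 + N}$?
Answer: $11446$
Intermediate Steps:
$P{\left(G,N \right)} = \frac{3}{6 + N}$
$K{\left(O \right)} = 1 - \frac{6}{O}$
$Y{\left(r,W \right)} = - \left(-6 + \frac{3}{6 + W}\right) \left(2 + \frac{W}{3}\right)$ ($Y{\left(r,W \right)} = - \frac{-6 + \frac{3}{6 + W}}{3 \frac{1}{6 + W}} = - \left(2 + \frac{W}{3}\right) \left(-6 + \frac{3}{6 + W}\right) = - \left(-6 + \frac{3}{6 + W}\right) \left(2 + \frac{W}{3}\right)$)
$V = 20325$
$V + \left(\left(7298 + Y{\left(104,-50 \right)}\right) - 16088\right) = 20325 + \left(\left(7298 + \left(11 + 2 \left(-50\right)\right)\right) - 16088\right) = 20325 + \left(\left(7298 + \left(11 - 100\right)\right) - 16088\right) = 20325 + \left(\left(7298 - 89\right) - 16088\right) = 20325 + \left(7209 - 16088\right) = 20325 - 8879 = 11446$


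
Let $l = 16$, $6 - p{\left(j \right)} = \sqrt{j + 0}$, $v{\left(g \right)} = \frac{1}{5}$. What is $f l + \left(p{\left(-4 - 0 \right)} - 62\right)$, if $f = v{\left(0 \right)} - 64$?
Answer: $- \frac{5384}{5} - 2 i \approx -1076.8 - 2.0 i$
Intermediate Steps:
$v{\left(g \right)} = \frac{1}{5}$
$p{\left(j \right)} = 6 - \sqrt{j}$ ($p{\left(j \right)} = 6 - \sqrt{j + 0} = 6 - \sqrt{j}$)
$f = - \frac{319}{5}$ ($f = \frac{1}{5} - 64 = - \frac{319}{5} \approx -63.8$)
$f l + \left(p{\left(-4 - 0 \right)} - 62\right) = \left(- \frac{319}{5}\right) 16 - \left(56 + \sqrt{-4 - 0}\right) = - \frac{5104}{5} - \left(56 + \sqrt{-4 + 0}\right) = - \frac{5104}{5} - \left(56 + \sqrt{-4}\right) = - \frac{5104}{5} - \left(56 + 2 i\right) = - \frac{5384}{5} - 2 i$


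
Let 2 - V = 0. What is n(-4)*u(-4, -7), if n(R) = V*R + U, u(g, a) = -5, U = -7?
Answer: 75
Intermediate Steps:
V = 2 (V = 2 - 1*0 = 2 + 0 = 2)
n(R) = -7 + 2*R (n(R) = 2*R - 7 = -7 + 2*R)
n(-4)*u(-4, -7) = (-7 + 2*(-4))*(-5) = (-7 - 8)*(-5) = -15*(-5) = 75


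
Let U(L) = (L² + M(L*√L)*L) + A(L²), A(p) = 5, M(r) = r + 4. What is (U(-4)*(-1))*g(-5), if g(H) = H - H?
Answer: 0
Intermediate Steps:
M(r) = 4 + r
g(H) = 0
U(L) = 5 + L² + L*(4 + L^(3/2)) (U(L) = (L² + (4 + L*√L)*L) + 5 = (L² + (4 + L^(3/2))*L) + 5 = (L² + L*(4 + L^(3/2))) + 5 = 5 + L² + L*(4 + L^(3/2)))
(U(-4)*(-1))*g(-5) = ((5 + (-4)² - 4*(4 + (-4)^(3/2)))*(-1))*0 = ((5 + 16 - 4*(4 - 8*I))*(-1))*0 = ((5 + 16 + (-16 + 32*I))*(-1))*0 = ((5 + 32*I)*(-1))*0 = (-5 - 32*I)*0 = 0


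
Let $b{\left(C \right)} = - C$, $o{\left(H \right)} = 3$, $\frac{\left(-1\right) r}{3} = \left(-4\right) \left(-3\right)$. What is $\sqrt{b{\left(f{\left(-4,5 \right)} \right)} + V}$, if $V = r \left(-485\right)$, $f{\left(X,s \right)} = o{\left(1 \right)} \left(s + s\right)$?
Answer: $\sqrt{17430} \approx 132.02$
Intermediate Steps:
$r = -36$ ($r = - 3 \left(\left(-4\right) \left(-3\right)\right) = \left(-3\right) 12 = -36$)
$f{\left(X,s \right)} = 6 s$ ($f{\left(X,s \right)} = 3 \left(s + s\right) = 3 \cdot 2 s = 6 s$)
$V = 17460$ ($V = \left(-36\right) \left(-485\right) = 17460$)
$\sqrt{b{\left(f{\left(-4,5 \right)} \right)} + V} = \sqrt{- 6 \cdot 5 + 17460} = \sqrt{\left(-1\right) 30 + 17460} = \sqrt{-30 + 17460} = \sqrt{17430}$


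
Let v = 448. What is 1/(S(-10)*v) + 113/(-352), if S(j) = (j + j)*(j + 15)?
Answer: -158211/492800 ≈ -0.32104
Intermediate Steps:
S(j) = 2*j*(15 + j) (S(j) = (2*j)*(15 + j) = 2*j*(15 + j))
1/(S(-10)*v) + 113/(-352) = 1/((2*(-10)*(15 - 10))*448) + 113/(-352) = (1/448)/(2*(-10)*5) + 113*(-1/352) = (1/448)/(-100) - 113/352 = -1/100*1/448 - 113/352 = -1/44800 - 113/352 = -158211/492800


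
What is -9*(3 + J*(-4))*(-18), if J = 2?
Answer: -810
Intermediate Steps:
-9*(3 + J*(-4))*(-18) = -9*(3 + 2*(-4))*(-18) = -9*(3 - 8)*(-18) = -9*(-5)*(-18) = 45*(-18) = -810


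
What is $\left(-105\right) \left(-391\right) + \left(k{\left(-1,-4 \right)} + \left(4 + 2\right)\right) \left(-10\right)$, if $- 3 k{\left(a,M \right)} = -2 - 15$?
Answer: $\frac{122815}{3} \approx 40938.0$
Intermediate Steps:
$k{\left(a,M \right)} = \frac{17}{3}$ ($k{\left(a,M \right)} = - \frac{-2 - 15}{3} = \left(- \frac{1}{3}\right) \left(-17\right) = \frac{17}{3}$)
$\left(-105\right) \left(-391\right) + \left(k{\left(-1,-4 \right)} + \left(4 + 2\right)\right) \left(-10\right) = \left(-105\right) \left(-391\right) + \left(\frac{17}{3} + \left(4 + 2\right)\right) \left(-10\right) = 41055 + \left(\frac{17}{3} + 6\right) \left(-10\right) = 41055 + \frac{35}{3} \left(-10\right) = 41055 - \frac{350}{3} = \frac{122815}{3}$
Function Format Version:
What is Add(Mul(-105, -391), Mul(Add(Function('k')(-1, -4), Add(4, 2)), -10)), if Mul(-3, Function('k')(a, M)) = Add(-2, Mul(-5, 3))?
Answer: Rational(122815, 3) ≈ 40938.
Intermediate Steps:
Function('k')(a, M) = Rational(17, 3) (Function('k')(a, M) = Mul(Rational(-1, 3), Add(-2, Mul(-5, 3))) = Mul(Rational(-1, 3), Add(-2, -15)) = Mul(Rational(-1, 3), -17) = Rational(17, 3))
Add(Mul(-105, -391), Mul(Add(Function('k')(-1, -4), Add(4, 2)), -10)) = Add(Mul(-105, -391), Mul(Add(Rational(17, 3), Add(4, 2)), -10)) = Add(41055, Mul(Add(Rational(17, 3), 6), -10)) = Add(41055, Mul(Rational(35, 3), -10)) = Add(41055, Rational(-350, 3)) = Rational(122815, 3)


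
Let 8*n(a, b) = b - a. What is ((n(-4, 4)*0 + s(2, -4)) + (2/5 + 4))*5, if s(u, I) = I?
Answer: 2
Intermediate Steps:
n(a, b) = -a/8 + b/8 (n(a, b) = (b - a)/8 = -a/8 + b/8)
((n(-4, 4)*0 + s(2, -4)) + (2/5 + 4))*5 = (((-1/8*(-4) + (1/8)*4)*0 - 4) + (2/5 + 4))*5 = (((1/2 + 1/2)*0 - 4) + ((1/5)*2 + 4))*5 = ((1*0 - 4) + (2/5 + 4))*5 = ((0 - 4) + 22/5)*5 = (-4 + 22/5)*5 = (2/5)*5 = 2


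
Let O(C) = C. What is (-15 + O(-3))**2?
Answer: 324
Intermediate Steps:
(-15 + O(-3))**2 = (-15 - 3)**2 = (-18)**2 = 324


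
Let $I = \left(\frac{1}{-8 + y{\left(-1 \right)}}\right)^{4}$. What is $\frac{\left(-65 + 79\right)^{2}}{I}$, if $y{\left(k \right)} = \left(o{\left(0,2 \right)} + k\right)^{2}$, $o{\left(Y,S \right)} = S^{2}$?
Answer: $196$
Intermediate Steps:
$y{\left(k \right)} = \left(4 + k\right)^{2}$ ($y{\left(k \right)} = \left(2^{2} + k\right)^{2} = \left(4 + k\right)^{2}$)
$I = 1$ ($I = \left(\frac{1}{-8 + \left(4 - 1\right)^{2}}\right)^{4} = \left(\frac{1}{-8 + 3^{2}}\right)^{4} = \left(\frac{1}{-8 + 9}\right)^{4} = \left(1^{-1}\right)^{4} = 1^{4} = 1$)
$\frac{\left(-65 + 79\right)^{2}}{I} = \frac{\left(-65 + 79\right)^{2}}{1} = 14^{2} \cdot 1 = 196 \cdot 1 = 196$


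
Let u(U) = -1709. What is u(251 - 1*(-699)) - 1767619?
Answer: -1769328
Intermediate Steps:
u(251 - 1*(-699)) - 1767619 = -1709 - 1767619 = -1769328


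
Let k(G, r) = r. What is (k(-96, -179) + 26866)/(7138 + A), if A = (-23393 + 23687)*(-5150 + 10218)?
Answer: 26687/1497130 ≈ 0.017825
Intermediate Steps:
A = 1489992 (A = 294*5068 = 1489992)
(k(-96, -179) + 26866)/(7138 + A) = (-179 + 26866)/(7138 + 1489992) = 26687/1497130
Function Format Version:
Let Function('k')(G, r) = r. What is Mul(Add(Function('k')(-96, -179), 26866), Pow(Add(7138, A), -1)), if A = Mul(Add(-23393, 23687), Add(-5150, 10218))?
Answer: Rational(26687, 1497130) ≈ 0.017825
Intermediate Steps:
A = 1489992 (A = Mul(294, 5068) = 1489992)
Mul(Add(Function('k')(-96, -179), 26866), Pow(Add(7138, A), -1)) = Mul(Add(-179, 26866), Pow(Add(7138, 1489992), -1)) = Mul(26687, Pow(1497130, -1)) = Mul(26687, Rational(1, 1497130)) = Rational(26687, 1497130)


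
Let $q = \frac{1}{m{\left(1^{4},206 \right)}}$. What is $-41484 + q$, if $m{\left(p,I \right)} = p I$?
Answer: $- \frac{8545703}{206} \approx -41484.0$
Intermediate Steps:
$m{\left(p,I \right)} = I p$
$q = \frac{1}{206}$ ($q = \frac{1}{206 \cdot 1^{4}} = \frac{1}{206 \cdot 1} = \frac{1}{206} \approx 0.0048544$)
$-41484 + q = -41484 + \frac{1}{206} = - \frac{8545703}{206}$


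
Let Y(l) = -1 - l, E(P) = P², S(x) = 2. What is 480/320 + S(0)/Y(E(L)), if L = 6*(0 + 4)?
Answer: 1727/1154 ≈ 1.4965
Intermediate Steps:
L = 24 (L = 6*4 = 24)
480/320 + S(0)/Y(E(L)) = 480/320 + 2/(-1 - 1*24²) = 480*(1/320) + 2/(-1 - 1*576) = 3/2 + 2/(-1 - 576) = 3/2 + 2/(-577) = 3/2 + 2*(-1/577) = 3/2 - 2/577 = 1727/1154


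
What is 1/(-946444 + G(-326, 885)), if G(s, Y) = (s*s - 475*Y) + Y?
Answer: -1/1259658 ≈ -7.9387e-7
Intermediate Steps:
G(s, Y) = s**2 - 474*Y (G(s, Y) = (s**2 - 475*Y) + Y = s**2 - 474*Y)
1/(-946444 + G(-326, 885)) = 1/(-946444 + ((-326)**2 - 474*885)) = 1/(-946444 + (106276 - 419490)) = 1/(-946444 - 313214) = 1/(-1259658) = -1/1259658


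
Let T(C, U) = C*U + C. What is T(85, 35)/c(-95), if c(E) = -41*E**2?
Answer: -612/74005 ≈ -0.0082697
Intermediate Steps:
T(C, U) = C + C*U
T(85, 35)/c(-95) = (85*(1 + 35))/((-41*(-95)**2)) = (85*36)/((-41*9025)) = 3060/(-370025) = 3060*(-1/370025) = -612/74005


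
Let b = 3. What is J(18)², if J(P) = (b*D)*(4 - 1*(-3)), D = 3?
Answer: 3969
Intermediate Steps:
J(P) = 63 (J(P) = (3*3)*(4 - 1*(-3)) = 9*(4 + 3) = 9*7 = 63)
J(18)² = 63² = 3969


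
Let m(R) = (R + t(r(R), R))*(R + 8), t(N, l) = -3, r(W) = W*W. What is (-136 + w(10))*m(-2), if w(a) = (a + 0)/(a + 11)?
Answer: 28460/7 ≈ 4065.7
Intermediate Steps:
r(W) = W**2
w(a) = a/(11 + a)
m(R) = (-3 + R)*(8 + R) (m(R) = (R - 3)*(R + 8) = (-3 + R)*(8 + R))
(-136 + w(10))*m(-2) = (-136 + 10/(11 + 10))*(-24 + (-2)**2 + 5*(-2)) = (-136 + 10/21)*(-24 + 4 - 10) = (-136 + 10*(1/21))*(-30) = (-136 + 10/21)*(-30) = -2846/21*(-30) = 28460/7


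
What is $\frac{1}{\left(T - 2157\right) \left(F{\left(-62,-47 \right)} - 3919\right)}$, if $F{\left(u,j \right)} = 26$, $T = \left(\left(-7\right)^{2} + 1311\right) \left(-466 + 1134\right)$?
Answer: $- \frac{1}{3528315439} \approx -2.8342 \cdot 10^{-10}$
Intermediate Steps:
$T = 908480$ ($T = \left(49 + 1311\right) 668 = 1360 \cdot 668 = 908480$)
$\frac{1}{\left(T - 2157\right) \left(F{\left(-62,-47 \right)} - 3919\right)} = \frac{1}{\left(908480 - 2157\right) \left(26 - 3919\right)} = \frac{1}{906323 \left(-3893\right)} = \frac{1}{-3528315439} = - \frac{1}{3528315439}$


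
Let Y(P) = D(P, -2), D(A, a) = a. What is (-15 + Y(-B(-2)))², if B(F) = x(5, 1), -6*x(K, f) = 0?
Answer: 289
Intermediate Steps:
x(K, f) = 0 (x(K, f) = -⅙*0 = 0)
B(F) = 0
Y(P) = -2
(-15 + Y(-B(-2)))² = (-15 - 2)² = (-17)² = 289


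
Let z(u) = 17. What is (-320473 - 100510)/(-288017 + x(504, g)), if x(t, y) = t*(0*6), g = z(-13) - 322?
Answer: 420983/288017 ≈ 1.4617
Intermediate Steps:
g = -305 (g = 17 - 322 = -305)
x(t, y) = 0 (x(t, y) = t*0 = 0)
(-320473 - 100510)/(-288017 + x(504, g)) = (-320473 - 100510)/(-288017 + 0) = -420983/(-288017) = -420983*(-1/288017) = 420983/288017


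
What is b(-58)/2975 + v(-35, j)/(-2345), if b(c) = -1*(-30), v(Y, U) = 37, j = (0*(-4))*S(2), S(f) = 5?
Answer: -227/39865 ≈ -0.0056942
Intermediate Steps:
j = 0 (j = (0*(-4))*5 = 0*5 = 0)
b(c) = 30
b(-58)/2975 + v(-35, j)/(-2345) = 30/2975 + 37/(-2345) = 30*(1/2975) + 37*(-1/2345) = 6/595 - 37/2345 = -227/39865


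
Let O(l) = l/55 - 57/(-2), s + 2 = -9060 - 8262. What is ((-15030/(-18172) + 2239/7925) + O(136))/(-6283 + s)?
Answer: -385023194/283309770975 ≈ -0.0013590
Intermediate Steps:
s = -17324 (s = -2 + (-9060 - 8262) = -2 - 17322 = -17324)
O(l) = 57/2 + l/55 (O(l) = l*(1/55) - 57*(-1/2) = l/55 + 57/2 = 57/2 + l/55)
((-15030/(-18172) + 2239/7925) + O(136))/(-6283 + s) = ((-15030/(-18172) + 2239/7925) + (57/2 + (1/55)*136))/(-6283 - 17324) = ((-15030*(-1/18172) + 2239*(1/7925)) + (57/2 + 136/55))/(-23607) = ((7515/9086 + 2239/7925) + 3407/110)*(-1/23607) = (79899929/72006550 + 3407/110)*(-1/23607) = (1155069582/36003275)*(-1/23607) = -385023194/283309770975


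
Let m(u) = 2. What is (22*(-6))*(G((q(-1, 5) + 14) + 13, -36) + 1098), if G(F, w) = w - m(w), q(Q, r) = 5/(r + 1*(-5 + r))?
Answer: -139920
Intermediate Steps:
q(Q, r) = 5/(-5 + 2*r) (q(Q, r) = 5/(r + (-5 + r)) = 5/(-5 + 2*r))
G(F, w) = -2 + w (G(F, w) = w - 1*2 = w - 2 = -2 + w)
(22*(-6))*(G((q(-1, 5) + 14) + 13, -36) + 1098) = (22*(-6))*((-2 - 36) + 1098) = -132*(-38 + 1098) = -132*1060 = -139920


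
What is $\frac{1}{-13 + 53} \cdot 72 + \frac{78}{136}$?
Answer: $\frac{807}{340} \approx 2.3735$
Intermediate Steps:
$\frac{1}{-13 + 53} \cdot 72 + \frac{78}{136} = \frac{1}{40} \cdot 72 + 78 \cdot \frac{1}{136} = \frac{1}{40} \cdot 72 + \frac{39}{68} = \frac{9}{5} + \frac{39}{68} = \frac{807}{340}$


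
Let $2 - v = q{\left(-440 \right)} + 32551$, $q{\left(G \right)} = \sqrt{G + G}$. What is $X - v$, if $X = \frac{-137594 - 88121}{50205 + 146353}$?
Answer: $\frac{6397540627}{196558} + 4 i \sqrt{55} \approx 32548.0 + 29.665 i$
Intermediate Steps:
$q{\left(G \right)} = \sqrt{2} \sqrt{G}$ ($q{\left(G \right)} = \sqrt{2 G} = \sqrt{2} \sqrt{G}$)
$X = - \frac{225715}{196558} \approx -1.1483$
$v = -32549 - 4 i \sqrt{55}$ ($v = 2 - \left(\sqrt{2} \sqrt{-440} + 32551\right) = 2 - \left(\sqrt{2} \cdot 2 i \sqrt{110} + 32551\right) = 2 - \left(4 i \sqrt{55} + 32551\right) = 2 - \left(32551 + 4 i \sqrt{55}\right) = -32549 - 4 i \sqrt{55} \approx -32549.0 - 29.665 i$)
$X - v = - \frac{225715}{196558} - \left(-32549 - 4 i \sqrt{55}\right) = - \frac{225715}{196558} + \left(32549 + 4 i \sqrt{55}\right) = \frac{6397540627}{196558} + 4 i \sqrt{55}$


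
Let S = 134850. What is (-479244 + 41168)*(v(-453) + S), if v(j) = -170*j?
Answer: -92810781360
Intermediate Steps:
(-479244 + 41168)*(v(-453) + S) = (-479244 + 41168)*(-170*(-453) + 134850) = -438076*(77010 + 134850) = -438076*211860 = -92810781360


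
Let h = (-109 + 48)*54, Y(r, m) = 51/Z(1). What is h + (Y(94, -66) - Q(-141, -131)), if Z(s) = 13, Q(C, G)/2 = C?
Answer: -39105/13 ≈ -3008.1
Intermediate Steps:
Q(C, G) = 2*C
Y(r, m) = 51/13
h = -3294 (h = -61*54 = -3294)
h + (Y(94, -66) - Q(-141, -131)) = -3294 + (51/13 - 2*(-141)) = -3294 + (51/13 - 1*(-282)) = -3294 + (51/13 + 282) = -3294 + 3717/13 = -39105/13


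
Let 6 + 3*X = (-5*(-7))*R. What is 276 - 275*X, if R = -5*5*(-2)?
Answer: -478772/3 ≈ -1.5959e+5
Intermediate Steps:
R = 50 (R = -25*(-2) = 50)
X = 1744/3 (X = -2 + (-5*(-7)*50)/3 = -2 + (35*50)/3 = -2 + (1/3)*1750 = -2 + 1750/3 = 1744/3 ≈ 581.33)
276 - 275*X = 276 - 275*1744/3 = 276 - 479600/3 = -478772/3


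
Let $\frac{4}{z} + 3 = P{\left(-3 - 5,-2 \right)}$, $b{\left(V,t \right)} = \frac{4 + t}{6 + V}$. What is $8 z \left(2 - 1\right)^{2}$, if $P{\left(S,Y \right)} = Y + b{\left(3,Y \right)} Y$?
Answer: $- \frac{288}{49} \approx -5.8775$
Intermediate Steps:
$b{\left(V,t \right)} = \frac{4 + t}{6 + V}$
$P{\left(S,Y \right)} = Y + Y \left(\frac{4}{9} + \frac{Y}{9}\right)$ ($P{\left(S,Y \right)} = Y + \frac{4 + Y}{6 + 3} Y = Y + \frac{4 + Y}{9} Y = Y + \left(\frac{4}{9} + \frac{Y}{9}\right) Y = Y + Y \left(\frac{4}{9} + \frac{Y}{9}\right)$)
$z = - \frac{36}{49}$ ($z = \frac{4}{-3 + \frac{1}{9} \left(-2\right) \left(13 - 2\right)} = \frac{4}{-3 + \frac{1}{9} \left(-2\right) 11} = \frac{4}{-3 - \frac{22}{9}} = \frac{4}{- \frac{49}{9}} = 4 \left(- \frac{9}{49}\right) = - \frac{36}{49} \approx -0.73469$)
$8 z \left(2 - 1\right)^{2} = 8 \left(- \frac{36}{49}\right) \left(2 - 1\right)^{2} = - \frac{288 \cdot 1^{2}}{49} = \left(- \frac{288}{49}\right) 1 = - \frac{288}{49}$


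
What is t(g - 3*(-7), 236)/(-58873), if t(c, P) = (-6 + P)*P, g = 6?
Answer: -54280/58873 ≈ -0.92198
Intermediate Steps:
t(c, P) = P*(-6 + P)
t(g - 3*(-7), 236)/(-58873) = (236*(-6 + 236))/(-58873) = (236*230)*(-1/58873) = 54280*(-1/58873) = -54280/58873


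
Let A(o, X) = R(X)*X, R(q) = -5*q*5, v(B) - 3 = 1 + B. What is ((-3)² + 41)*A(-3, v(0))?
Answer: -20000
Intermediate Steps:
v(B) = 4 + B (v(B) = 3 + (1 + B) = 4 + B)
R(q) = -25*q
A(o, X) = -25*X² (A(o, X) = (-25*X)*X = -25*X²)
((-3)² + 41)*A(-3, v(0)) = ((-3)² + 41)*(-25*(4 + 0)²) = (9 + 41)*(-25*4²) = 50*(-25*16) = 50*(-400) = -20000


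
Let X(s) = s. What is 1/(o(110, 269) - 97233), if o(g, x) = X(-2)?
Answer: -1/97235 ≈ -1.0284e-5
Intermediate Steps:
o(g, x) = -2
1/(o(110, 269) - 97233) = 1/(-2 - 97233) = 1/(-97235) = -1/97235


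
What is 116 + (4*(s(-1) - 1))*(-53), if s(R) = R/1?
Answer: 540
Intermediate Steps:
s(R) = R (s(R) = R*1 = R)
116 + (4*(s(-1) - 1))*(-53) = 116 + (4*(-1 - 1))*(-53) = 116 + (4*(-2))*(-53) = 116 - 8*(-53) = 116 + 424 = 540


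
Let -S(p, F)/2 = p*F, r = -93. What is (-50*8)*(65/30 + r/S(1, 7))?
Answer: -74000/21 ≈ -3523.8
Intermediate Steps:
S(p, F) = -2*F*p (S(p, F) = -2*p*F = -2*F*p)
(-50*8)*(65/30 + r/S(1, 7)) = (-50*8)*(65/30 - 93/((-2*7*1))) = -400*(65*(1/30) - 93/(-14)) = -400*(13/6 - 93*(-1/14)) = -400*(13/6 + 93/14) = -400*185/21 = -74000/21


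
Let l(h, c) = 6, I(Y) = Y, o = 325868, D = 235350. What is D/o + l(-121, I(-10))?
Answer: 1095279/162934 ≈ 6.7222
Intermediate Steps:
D/o + l(-121, I(-10)) = 235350/325868 + 6 = 235350*(1/325868) + 6 = 117675/162934 + 6 = 1095279/162934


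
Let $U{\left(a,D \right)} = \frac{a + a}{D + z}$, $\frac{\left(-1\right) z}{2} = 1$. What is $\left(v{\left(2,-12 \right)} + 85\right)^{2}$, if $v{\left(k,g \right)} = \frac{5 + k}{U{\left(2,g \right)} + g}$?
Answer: $\frac{52722121}{7396} \approx 7128.5$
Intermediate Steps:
$z = -2$ ($z = \left(-2\right) 1 = -2$)
$U{\left(a,D \right)} = \frac{2 a}{-2 + D}$ ($U{\left(a,D \right)} = \frac{a + a}{D - 2} = \frac{2 a}{-2 + D}$)
$v{\left(k,g \right)} = \frac{5 + k}{g + \frac{4}{-2 + g}}$ ($v{\left(k,g \right)} = \frac{5 + k}{2 \cdot 2 \frac{1}{-2 + g} + g} = \frac{5 + k}{\frac{4}{-2 + g} + g} = \frac{5 + k}{g + \frac{4}{-2 + g}}$)
$\left(v{\left(2,-12 \right)} + 85\right)^{2} = \left(\frac{\left(-2 - 12\right) \left(5 + 2\right)}{4 - 12 \left(-2 - 12\right)} + 85\right)^{2} = \left(\frac{1}{4 - -168} \left(-14\right) 7 + 85\right)^{2} = \left(\frac{1}{4 + 168} \left(-14\right) 7 + 85\right)^{2} = \left(\frac{1}{172} \left(-14\right) 7 + 85\right)^{2} = \left(- \frac{49}{86} + 85\right)^{2} = \left(\frac{7261}{86}\right)^{2} = \frac{52722121}{7396}$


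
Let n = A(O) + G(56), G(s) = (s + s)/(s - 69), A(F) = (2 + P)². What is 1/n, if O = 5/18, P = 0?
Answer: -13/60 ≈ -0.21667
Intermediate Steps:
O = 5/18 (O = 5*(1/18) = 5/18 ≈ 0.27778)
A(F) = 4 (A(F) = (2 + 0)² = 2² = 4)
G(s) = 2*s/(-69 + s) (G(s) = (2*s)/(-69 + s) = 2*s/(-69 + s))
n = -60/13 (n = 4 + 2*56/(-69 + 56) = 4 + 2*56/(-13) = 4 + 2*56*(-1/13) = 4 - 112/13 = -60/13 ≈ -4.6154)
1/n = 1/(-60/13) = -13/60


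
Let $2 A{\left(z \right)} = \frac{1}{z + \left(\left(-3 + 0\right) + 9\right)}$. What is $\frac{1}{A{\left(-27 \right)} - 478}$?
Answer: $- \frac{42}{20077} \approx -0.0020919$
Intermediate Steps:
$A{\left(z \right)} = \frac{1}{2 \left(6 + z\right)}$ ($A{\left(z \right)} = \frac{1}{2 \left(z + \left(\left(-3 + 0\right) + 9\right)\right)} = \frac{1}{2 \left(z + \left(-3 + 9\right)\right)} = \frac{1}{2 \left(z + 6\right)} = \frac{1}{2 \left(6 + z\right)}$)
$\frac{1}{A{\left(-27 \right)} - 478} = \frac{1}{\frac{1}{2 \left(6 - 27\right)} - 478} = \frac{1}{\frac{1}{2 \left(-21\right)} - 478} = \frac{1}{\frac{1}{2} \left(- \frac{1}{21}\right) - 478} = \frac{1}{- \frac{1}{42} - 478} = \frac{1}{- \frac{20077}{42}} = - \frac{42}{20077}$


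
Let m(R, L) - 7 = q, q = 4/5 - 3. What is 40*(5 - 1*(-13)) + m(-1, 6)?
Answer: 3624/5 ≈ 724.80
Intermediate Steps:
q = -11/5 (q = 4*(⅕) - 3 = ⅘ - 3 = -11/5 ≈ -2.2000)
m(R, L) = 24/5 (m(R, L) = 7 - 11/5 = 24/5)
40*(5 - 1*(-13)) + m(-1, 6) = 40*(5 - 1*(-13)) + 24/5 = 40*(5 + 13) + 24/5 = 40*18 + 24/5 = 720 + 24/5 = 3624/5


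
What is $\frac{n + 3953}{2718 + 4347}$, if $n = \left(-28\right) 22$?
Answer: $\frac{3337}{7065} \approx 0.47233$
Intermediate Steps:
$n = -616$
$\frac{n + 3953}{2718 + 4347} = \frac{-616 + 3953}{2718 + 4347} = \frac{3337}{7065}$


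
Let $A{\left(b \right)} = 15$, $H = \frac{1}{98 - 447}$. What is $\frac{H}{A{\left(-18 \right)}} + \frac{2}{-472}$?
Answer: $- \frac{5471}{1235460} \approx -0.0044283$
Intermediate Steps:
$H = - \frac{1}{349}$ ($H = \frac{1}{-349} = - \frac{1}{349} \approx -0.0028653$)
$\frac{H}{A{\left(-18 \right)}} + \frac{2}{-472} = - \frac{1}{349 \cdot 15} + \frac{2}{-472} = \left(- \frac{1}{349}\right) \frac{1}{15} + 2 \left(- \frac{1}{472}\right) = - \frac{1}{5235} - \frac{1}{236} = - \frac{5471}{1235460}$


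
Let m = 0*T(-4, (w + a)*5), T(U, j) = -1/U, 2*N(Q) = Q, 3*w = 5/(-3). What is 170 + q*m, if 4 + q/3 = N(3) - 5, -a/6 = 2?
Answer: 170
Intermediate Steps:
a = -12 (a = -6*2 = -12)
w = -5/9 (w = (5/(-3))/3 = (5*(-1/3))/3 = (1/3)*(-5/3) = -5/9 ≈ -0.55556)
N(Q) = Q/2
m = 0 (m = 0*(-1/(-4)) = 0*(-1*(-1/4)) = 0*(1/4) = 0)
q = -45/2 (q = -12 + 3*((1/2)*3 - 5) = -12 + 3*(3/2 - 5) = -12 + 3*(-7/2) = -12 - 21/2 = -45/2 ≈ -22.500)
170 + q*m = 170 - 45/2*0 = 170 + 0 = 170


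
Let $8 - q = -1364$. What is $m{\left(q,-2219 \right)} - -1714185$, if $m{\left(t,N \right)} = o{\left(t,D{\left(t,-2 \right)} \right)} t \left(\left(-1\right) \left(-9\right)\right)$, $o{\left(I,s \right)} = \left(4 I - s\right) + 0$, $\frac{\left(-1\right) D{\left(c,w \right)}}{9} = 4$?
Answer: $69924537$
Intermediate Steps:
$D{\left(c,w \right)} = -36$ ($D{\left(c,w \right)} = \left(-9\right) 4 = -36$)
$o{\left(I,s \right)} = - s + 4 I$ ($o{\left(I,s \right)} = \left(- s + 4 I\right) + 0 = - s + 4 I$)
$q = 1372$ ($q = 8 - -1364 = 8 + 1364 = 1372$)
$m{\left(t,N \right)} = 9 t \left(36 + 4 t\right)$ ($m{\left(t,N \right)} = \left(\left(-1\right) \left(-36\right) + 4 t\right) t \left(\left(-1\right) \left(-9\right)\right) = \left(36 + 4 t\right) t 9 = t \left(36 + 4 t\right) 9 = 9 t \left(36 + 4 t\right)$)
$m{\left(q,-2219 \right)} - -1714185 = 36 \cdot 1372 \left(9 + 1372\right) - -1714185 = 36 \cdot 1372 \cdot 1381 + 1714185 = 68210352 + 1714185 = 69924537$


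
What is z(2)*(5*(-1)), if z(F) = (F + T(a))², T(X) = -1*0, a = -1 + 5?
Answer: -20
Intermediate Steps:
a = 4
T(X) = 0
z(F) = F² (z(F) = (F + 0)² = F²)
z(2)*(5*(-1)) = 2²*(5*(-1)) = 4*(-5) = -20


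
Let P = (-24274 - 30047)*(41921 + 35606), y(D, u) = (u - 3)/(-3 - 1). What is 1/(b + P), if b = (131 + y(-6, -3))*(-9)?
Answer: -2/8422690719 ≈ -2.3745e-10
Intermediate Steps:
y(D, u) = 3/4 - u/4 (y(D, u) = (-3 + u)/(-4) = (-3 + u)*(-1/4) = 3/4 - u/4)
P = -4211344167 (P = -54321*77527 = -4211344167)
b = -2385/2 (b = (131 + (3/4 - 1/4*(-3)))*(-9) = (131 + (3/4 + 3/4))*(-9) = (131 + 3/2)*(-9) = (265/2)*(-9) = -2385/2 ≈ -1192.5)
1/(b + P) = 1/(-2385/2 - 4211344167) = 1/(-8422690719/2) = -2/8422690719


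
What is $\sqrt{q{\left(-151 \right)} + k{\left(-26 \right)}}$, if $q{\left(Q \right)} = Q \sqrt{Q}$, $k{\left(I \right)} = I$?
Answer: $\sqrt{-26 - 151 i \sqrt{151}} \approx 30.246 - 30.673 i$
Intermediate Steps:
$q{\left(Q \right)} = Q^{\frac{3}{2}}$
$\sqrt{q{\left(-151 \right)} + k{\left(-26 \right)}} = \sqrt{\left(-151\right)^{\frac{3}{2}} - 26} = \sqrt{- 151 i \sqrt{151} - 26} = \sqrt{-26 - 151 i \sqrt{151}}$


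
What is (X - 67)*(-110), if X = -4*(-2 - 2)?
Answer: 5610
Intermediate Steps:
X = 16 (X = -4*(-4) = 16)
(X - 67)*(-110) = (16 - 67)*(-110) = -51*(-110) = 5610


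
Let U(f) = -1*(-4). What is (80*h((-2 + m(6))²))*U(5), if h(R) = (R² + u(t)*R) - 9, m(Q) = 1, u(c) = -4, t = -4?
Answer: -3840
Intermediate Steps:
U(f) = 4
h(R) = -9 + R² - 4*R (h(R) = (R² - 4*R) - 9 = -9 + R² - 4*R)
(80*h((-2 + m(6))²))*U(5) = (80*(-9 + ((-2 + 1)²)² - 4*(-2 + 1)²))*4 = (80*(-9 + ((-1)²)² - 4*(-1)²))*4 = (80*(-9 + 1² - 4*1))*4 = (80*(-9 + 1 - 4))*4 = (80*(-12))*4 = -960*4 = -3840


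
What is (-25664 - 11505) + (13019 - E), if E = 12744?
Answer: -36894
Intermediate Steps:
(-25664 - 11505) + (13019 - E) = (-25664 - 11505) + (13019 - 1*12744) = -37169 + (13019 - 12744) = -37169 + 275 = -36894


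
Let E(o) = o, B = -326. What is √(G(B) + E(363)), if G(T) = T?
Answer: √37 ≈ 6.0828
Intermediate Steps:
√(G(B) + E(363)) = √(-326 + 363) = √37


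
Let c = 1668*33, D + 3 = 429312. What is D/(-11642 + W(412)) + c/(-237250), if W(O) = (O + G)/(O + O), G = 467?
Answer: -42227661397338/1137866302625 ≈ -37.111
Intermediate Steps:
D = 429309 (D = -3 + 429312 = 429309)
c = 55044
W(O) = (467 + O)/(2*O) (W(O) = (O + 467)/(O + O) = (467 + O)/((2*O)) = (467 + O)*(1/(2*O)) = (467 + O)/(2*O))
D/(-11642 + W(412)) + c/(-237250) = 429309/(-11642 + (½)*(467 + 412)/412) + 55044/(-237250) = 429309/(-11642 + (½)*(1/412)*879) + 55044*(-1/237250) = 429309/(-11642 + 879/824) - 27522/118625 = 429309/(-9592129/824) - 27522/118625 = 429309*(-824/9592129) - 27522/118625 = -353750616/9592129 - 27522/118625 = -42227661397338/1137866302625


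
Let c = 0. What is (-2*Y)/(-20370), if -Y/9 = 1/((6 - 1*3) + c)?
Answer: -1/3395 ≈ -0.00029455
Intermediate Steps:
Y = -3 (Y = -9/((6 - 1*3) + 0) = -9/((6 - 3) + 0) = -9/(3 + 0) = -9/3 = -9*⅓ = -3)
(-2*Y)/(-20370) = (-2*(-3))/(-20370) = -1/20370*6 = -1/3395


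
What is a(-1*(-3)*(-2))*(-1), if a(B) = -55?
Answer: 55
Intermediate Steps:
a(-1*(-3)*(-2))*(-1) = -55*(-1) = 55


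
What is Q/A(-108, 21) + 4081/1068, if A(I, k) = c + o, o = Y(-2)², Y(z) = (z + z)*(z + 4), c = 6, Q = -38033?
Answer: -20166787/37380 ≈ -539.51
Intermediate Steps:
Y(z) = 2*z*(4 + z) (Y(z) = (2*z)*(4 + z) = 2*z*(4 + z))
o = 64 (o = (2*(-2)*(4 - 2))² = (2*(-2)*2)² = (-8)² = 64)
A(I, k) = 70 (A(I, k) = 6 + 64 = 70)
Q/A(-108, 21) + 4081/1068 = -38033/70 + 4081/1068 = -20166787/37380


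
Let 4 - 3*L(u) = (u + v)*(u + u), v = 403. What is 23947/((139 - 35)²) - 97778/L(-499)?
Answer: 1366729733/259054016 ≈ 5.2758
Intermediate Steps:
L(u) = 4/3 - 2*u*(403 + u)/3 (L(u) = 4/3 - (u + 403)*(u + u)/3 = 4/3 - (403 + u)*2*u/3 = 4/3 - 2*u*(403 + u)/3)
23947/((139 - 35)²) - 97778/L(-499) = 23947/((139 - 35)²) - 97778/(4/3 - 806/3*(-499) - ⅔*(-499)²) = 23947/(104²) - 97778/(4/3 + 402194/3 - ⅔*249001) = 23947/10816 - 97778/(4/3 + 402194/3 - 498002/3) = 23947*(1/10816) - 97778/(-95804/3) = 23947/10816 - 97778*(-3/95804) = 23947/10816 + 146667/47902 = 1366729733/259054016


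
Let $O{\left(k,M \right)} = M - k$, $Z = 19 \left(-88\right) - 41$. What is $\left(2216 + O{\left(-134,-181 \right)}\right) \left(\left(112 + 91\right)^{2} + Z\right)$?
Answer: $85666824$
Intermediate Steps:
$Z = -1713$ ($Z = -1672 - 41 = -1713$)
$\left(2216 + O{\left(-134,-181 \right)}\right) \left(\left(112 + 91\right)^{2} + Z\right) = \left(2216 - 47\right) \left(\left(112 + 91\right)^{2} - 1713\right) = \left(2216 + \left(-181 + 134\right)\right) \left(203^{2} - 1713\right) = \left(2216 - 47\right) \left(41209 - 1713\right) = 2169 \cdot 39496 = 85666824$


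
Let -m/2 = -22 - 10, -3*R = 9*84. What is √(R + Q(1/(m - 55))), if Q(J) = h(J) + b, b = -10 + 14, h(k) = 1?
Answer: I*√247 ≈ 15.716*I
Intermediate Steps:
R = -252 (R = -3*84 = -⅓*756 = -252)
b = 4
m = 64 (m = -2*(-22 - 10) = -2*(-32) = 64)
Q(J) = 5 (Q(J) = 1 + 4 = 5)
√(R + Q(1/(m - 55))) = √(-252 + 5) = √(-247) = I*√247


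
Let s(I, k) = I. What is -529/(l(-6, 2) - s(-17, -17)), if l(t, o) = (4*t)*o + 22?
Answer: 529/9 ≈ 58.778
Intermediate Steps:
l(t, o) = 22 + 4*o*t (l(t, o) = 4*o*t + 22 = 22 + 4*o*t)
-529/(l(-6, 2) - s(-17, -17)) = -529/((22 + 4*2*(-6)) - 1*(-17)) = -529/((22 - 48) + 17) = -529/(-26 + 17) = -529/(-9) = -529*(-⅑) = 529/9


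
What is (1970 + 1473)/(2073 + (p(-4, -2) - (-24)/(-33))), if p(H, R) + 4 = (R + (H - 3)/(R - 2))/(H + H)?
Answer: 1211936/728043 ≈ 1.6646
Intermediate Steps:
p(H, R) = -4 + (R + (-3 + H)/(-2 + R))/(2*H) (p(H, R) = -4 + (R + (H - 3)/(R - 2))/(H + H) = -4 + (R + (-3 + H)/(-2 + R))/((2*H)) = -4 + (R + (-3 + H)/(-2 + R))*(1/(2*H)) = -4 + (R + (-3 + H)/(-2 + R))/(2*H))
(1970 + 1473)/(2073 + (p(-4, -2) - (-24)/(-33))) = (1970 + 1473)/(2073 + ((1/2)*(-3 + (-2)**2 - 2*(-2) + 17*(-4) - 8*(-4)*(-2))/(-4*(-2 - 2)) - (-24)/(-33))) = 3443/(2073 + ((1/2)*(-1/4)*(-3 + 4 + 4 - 68 - 64)/(-4) - (-24)*(-1)/33)) = 3443/(2073 + ((1/2)*(-1/4)*(-1/4)*(-127) - 3*8/33)) = 3443/(2073 + (-127/32 - 8/11)) = 3443/(2073 - 1653/352) = 3443/(728043/352) = 3443*(352/728043) = 1211936/728043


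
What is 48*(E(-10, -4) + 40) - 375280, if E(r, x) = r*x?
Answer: -371440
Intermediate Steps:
48*(E(-10, -4) + 40) - 375280 = 48*(-10*(-4) + 40) - 375280 = 48*(40 + 40) - 375280 = 48*80 - 375280 = 3840 - 375280 = -371440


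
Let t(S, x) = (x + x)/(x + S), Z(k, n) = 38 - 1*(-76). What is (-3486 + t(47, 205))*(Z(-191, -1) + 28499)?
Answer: -12561994003/126 ≈ -9.9698e+7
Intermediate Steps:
Z(k, n) = 114 (Z(k, n) = 38 + 76 = 114)
t(S, x) = 2*x/(S + x) (t(S, x) = (2*x)/(S + x) = 2*x/(S + x))
(-3486 + t(47, 205))*(Z(-191, -1) + 28499) = (-3486 + 2*205/(47 + 205))*(114 + 28499) = (-3486 + 2*205/252)*28613 = (-3486 + 2*205*(1/252))*28613 = (-3486 + 205/126)*28613 = -439031/126*28613 = -12561994003/126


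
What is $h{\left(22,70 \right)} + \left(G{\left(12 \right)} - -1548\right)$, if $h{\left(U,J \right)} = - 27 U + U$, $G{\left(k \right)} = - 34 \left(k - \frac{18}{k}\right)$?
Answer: $619$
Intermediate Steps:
$G{\left(k \right)} = - 34 k + \frac{612}{k}$
$h{\left(U,J \right)} = - 26 U$
$h{\left(22,70 \right)} + \left(G{\left(12 \right)} - -1548\right) = \left(-26\right) 22 + \left(\left(\left(-34\right) 12 + \frac{612}{12}\right) - -1548\right) = -572 + \left(\left(-408 + 612 \cdot \frac{1}{12}\right) + 1548\right) = -572 + \left(\left(-408 + 51\right) + 1548\right) = -572 + \left(-357 + 1548\right) = -572 + 1191 = 619$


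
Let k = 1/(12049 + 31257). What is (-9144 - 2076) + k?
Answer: -485893319/43306 ≈ -11220.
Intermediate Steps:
k = 1/43306 ≈ 2.3092e-5
(-9144 - 2076) + k = (-9144 - 2076) + 1/43306 = -11220 + 1/43306 = -485893319/43306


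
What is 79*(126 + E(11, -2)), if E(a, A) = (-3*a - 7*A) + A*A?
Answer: 8769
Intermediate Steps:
E(a, A) = A² - 7*A - 3*a (E(a, A) = (-7*A - 3*a) + A² = A² - 7*A - 3*a)
79*(126 + E(11, -2)) = 79*(126 + ((-2)² - 7*(-2) - 3*11)) = 79*(126 + (4 + 14 - 33)) = 79*(126 - 15) = 79*111 = 8769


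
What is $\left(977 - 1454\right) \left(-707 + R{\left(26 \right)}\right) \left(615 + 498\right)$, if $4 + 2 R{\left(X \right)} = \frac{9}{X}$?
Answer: $\frac{19568479959}{52} \approx 3.7632 \cdot 10^{8}$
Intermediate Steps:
$R{\left(X \right)} = -2 + \frac{9}{2 X}$ ($R{\left(X \right)} = -2 + \frac{9 \frac{1}{X}}{2} = -2 + \frac{9}{2 X}$)
$\left(977 - 1454\right) \left(-707 + R{\left(26 \right)}\right) \left(615 + 498\right) = \left(977 - 1454\right) \left(-707 - \left(2 - \frac{9}{2 \cdot 26}\right)\right) \left(615 + 498\right) = - 477 \left(-707 + \left(-2 + \frac{9}{2} \cdot \frac{1}{26}\right)\right) 1113 = - 477 \left(-707 + \left(-2 + \frac{9}{52}\right)\right) 1113 = - 477 \left(-707 - \frac{95}{52}\right) 1113 = - 477 \left(\left(- \frac{36859}{52}\right) 1113\right) = \left(-477\right) \left(- \frac{41024067}{52}\right) = \frac{19568479959}{52}$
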